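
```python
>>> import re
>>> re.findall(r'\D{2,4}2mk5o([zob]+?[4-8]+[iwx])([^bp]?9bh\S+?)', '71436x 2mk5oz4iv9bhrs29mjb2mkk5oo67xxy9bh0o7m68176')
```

[('z4i', 'v9bhr')]

The pattern matches 2 to 4 of a non-digit, then the literal '2m', then the literal 'k5o'; then one or more of one of [zob] (lazy), then one or more of a character in [4-8], then one of [iwx] (captured); then optionally any character except [bp], then the literal '9bh', then one or more of a non-whitespace character (lazy) (captured).
Walking the string: at [5:20] match 'x 2mk5oz4iv9bhr', groups = ('z4i', 'v9bhr').
Multiple groups make `findall` return tuples — one 2-tuple for the one match.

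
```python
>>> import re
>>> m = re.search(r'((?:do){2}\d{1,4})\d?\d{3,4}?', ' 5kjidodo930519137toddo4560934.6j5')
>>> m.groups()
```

The match spans [5:17] → 'dodo93051913'.
Captured: group 1 = 'dodo9305'.

('dodo9305',)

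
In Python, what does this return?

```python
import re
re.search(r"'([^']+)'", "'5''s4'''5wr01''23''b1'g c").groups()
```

`search` walks the string left to right and returns the first match it finds.
The match spans [0:3] → "'5'".
Captured: group 1 = '5'.

('5',)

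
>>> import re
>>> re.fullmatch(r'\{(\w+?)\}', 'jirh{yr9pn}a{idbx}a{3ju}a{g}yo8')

None

For `fullmatch`, every character of the input must be accounted for by the pattern.
Here the string isn't matched end-to-end, so the call returns None.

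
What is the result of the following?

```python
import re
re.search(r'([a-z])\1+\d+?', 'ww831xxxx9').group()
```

`\1` has to match the exact text group 1 already captured.
`re.search` scans for the first position where the pattern succeeds.
The match spans [0:3] → 'ww8'.
Captured: group 1 = 'w'.

'ww8'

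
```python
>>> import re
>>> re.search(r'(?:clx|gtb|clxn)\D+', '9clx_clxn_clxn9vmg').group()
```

'clx_clxn_clxn'

Unlike `match`, `search` isn't anchored — it looks for the pattern anywhere in the string.
The match spans [1:14] → 'clx_clxn_clxn'.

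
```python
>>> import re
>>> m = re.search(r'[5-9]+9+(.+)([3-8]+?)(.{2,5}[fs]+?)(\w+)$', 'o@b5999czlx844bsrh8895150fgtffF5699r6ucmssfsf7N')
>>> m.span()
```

(3, 47)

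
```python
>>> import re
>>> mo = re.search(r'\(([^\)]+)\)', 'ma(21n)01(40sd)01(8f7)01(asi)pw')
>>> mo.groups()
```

('21n',)

`search` walks the string left to right and returns the first match it finds.
The match spans [2:7] → '(21n)'.
Captured: group 1 = '21n'.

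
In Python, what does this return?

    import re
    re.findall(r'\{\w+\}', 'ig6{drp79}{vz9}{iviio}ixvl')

['{drp79}', '{vz9}', '{iviio}']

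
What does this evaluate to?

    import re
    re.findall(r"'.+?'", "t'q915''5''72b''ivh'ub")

With the lazy modifier that quantifier settles for the fewest repetitions that let the rest of the pattern succeed (the atoms after it are unaffected and can still be greedy).
Matches: at [1:7] → "'q915'"; at [7:10] → "'5'"; at [10:15] → "'72b'"; at [15:20] → "'ivh'".
`findall` yields the raw match text (4 of them) because the pattern has no groups.

["'q915'", "'5'", "'72b'", "'ivh'"]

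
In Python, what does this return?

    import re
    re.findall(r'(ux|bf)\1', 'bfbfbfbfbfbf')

['bf', 'bf', 'bf']

`\1` is not a pattern — it's the concrete string captured by group 1, re-applied verbatim.
Matches: at [0:4] match 'bfbf', group 1 = 'bf'; at [4:8] match 'bfbf', group 1 = 'bf'; at [8:12] match 'bfbf', group 1 = 'bf'.
Because there's exactly one group, `findall` drops the full match and keeps group 1 from each hit.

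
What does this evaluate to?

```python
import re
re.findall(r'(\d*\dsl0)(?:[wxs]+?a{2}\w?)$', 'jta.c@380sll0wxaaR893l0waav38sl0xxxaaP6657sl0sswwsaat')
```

['6657sl0']

The pattern matches zero or more of a digit, then a digit, then the literal 'sl0' (captured); then one or more of one of [wxs] (lazy), then exactly 2 of a literal 'a', then optionally a word character (non-capturing group); then anchored at the end.
Walking the string: at [38:53] match '6657sl0sswwsaat', group 1 = '6657sl0'.
With a single group, `findall` returns only what that group captured — 1 item.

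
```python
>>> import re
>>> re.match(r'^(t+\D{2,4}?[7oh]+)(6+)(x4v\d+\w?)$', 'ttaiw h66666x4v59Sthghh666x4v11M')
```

None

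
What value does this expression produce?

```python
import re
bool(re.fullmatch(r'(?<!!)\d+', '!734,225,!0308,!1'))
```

False

The negative lookaround is zero-width — it rules out positions where the adjacent text would match, without consuming anything.
For `fullmatch`, every character of the input must be accounted for by the pattern.
Here the pattern can't cover the whole string, so the call returns None, and `bool(None)` is False.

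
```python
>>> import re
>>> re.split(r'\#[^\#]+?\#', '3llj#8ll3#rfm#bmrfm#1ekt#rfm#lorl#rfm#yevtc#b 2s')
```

Each match becomes a cut point; 5 segments remain.

['3llj', 'rfm', '1ekt', 'lorl', 'yevtc#b 2s']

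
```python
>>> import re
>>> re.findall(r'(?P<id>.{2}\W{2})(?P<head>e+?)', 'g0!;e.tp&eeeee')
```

[('g0!;', 'e')]

Pattern: exactly 2 of any character, then exactly 2 of a non-word character (captured as 'id'); then one or more of a literal 'e' (lazy) (captured as 'head').
Scanning left to right: at [0:5] match 'g0!;e', groups = ('g0!;', 'e').
With 2 capturing groups, `findall` returns a 2-tuple per match.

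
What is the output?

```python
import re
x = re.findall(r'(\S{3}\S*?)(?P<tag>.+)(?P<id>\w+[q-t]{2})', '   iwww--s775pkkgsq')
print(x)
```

[('iww', 'w--s775pkk', 'gsq')]

The pattern matches exactly 3 of a non-whitespace character, then zero or more of a non-whitespace character (lazy) (captured); then one or more of any character (captured as 'tag'); then one or more of a word character, then exactly 2 of a character in [q-t] (captured as 'id').
With the lazy modifier that quantifier settles for the fewest repetitions that let the rest of the pattern succeed (the atoms after it are unaffected and can still be greedy).
Walking the string: at [3:19] match 'iwww--s775pkkgsq', groups = ('iww', 'w--s775pkk', 'gsq').
Multiple groups make `findall` return tuples — one 3-tuple for the one match.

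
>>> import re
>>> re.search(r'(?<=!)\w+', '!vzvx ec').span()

Because the assertion is zero-width, the text it checks is not consumed and won't appear in the result.
The match spans [1:5] → 'vzvx'.

(1, 5)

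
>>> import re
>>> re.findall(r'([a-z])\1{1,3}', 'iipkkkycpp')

The backreference `\1` re-matches whatever the first group consumed, character for character.
Matches: at [0:2] match 'ii', group 1 = 'i'; at [3:6] match 'kkk', group 1 = 'k'; at [8:10] match 'pp', group 1 = 'p'.
One capturing group, so `findall` returns just the captured substring from each match — 3 in all.

['i', 'k', 'p']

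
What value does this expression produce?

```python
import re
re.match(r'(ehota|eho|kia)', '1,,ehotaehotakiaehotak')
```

`re.match` won't scan ahead — the pattern has to work from the very first character.
Here the pattern fails at index 0, so the call returns None.

None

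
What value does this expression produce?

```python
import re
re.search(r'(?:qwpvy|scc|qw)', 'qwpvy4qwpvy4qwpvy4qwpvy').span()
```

Branches in `(...|...)` are attempted left-to-right; the first branch that allows the whole pattern to succeed is taken.
`search` walks the string left to right and returns the first match it finds.
The match spans [0:5] → 'qwpvy'.

(0, 5)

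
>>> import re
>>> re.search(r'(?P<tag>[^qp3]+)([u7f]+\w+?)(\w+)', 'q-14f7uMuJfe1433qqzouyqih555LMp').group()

Pattern: one or more of any character except [qp3] (captured as 'tag'); then one or more of one of [u7f], then one or more of a word character (lazy) (captured); then one or more of a word character (captured).
The match spans [1:31] → '-14f7uMuJfe1433qqzouyqih555LMp'.

'-14f7uMuJfe1433qqzouyqih555LMp'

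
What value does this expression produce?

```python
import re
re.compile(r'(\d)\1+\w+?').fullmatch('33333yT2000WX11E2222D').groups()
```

After group 1 captures some text, `\1` only succeeds where that same text appears again.
`re.fullmatch` is like wrapping the pattern in `^…$` (in single-line mode).
The match spans [0:21] → '33333yT2000WX11E2222D'.
Captured: group 1 = '3'.

('3',)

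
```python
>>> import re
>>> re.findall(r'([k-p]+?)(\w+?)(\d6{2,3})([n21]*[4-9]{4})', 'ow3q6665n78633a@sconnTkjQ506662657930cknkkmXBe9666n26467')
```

Because the quantifier is non-greedy, it stops expanding at the earliest point where the rest of the pattern can succeed.
Multiple groups make `findall` return tuples — one 4-tuple for each match.

[('o', 'nnTkjQ5', '0666', '26579'), ('k', 'nkkmXBe', '9666', 'n26467')]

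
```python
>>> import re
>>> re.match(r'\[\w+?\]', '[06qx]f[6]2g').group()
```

`re.match` won't scan ahead — the pattern has to work from the very first character.
The match spans [0:6] → '[06qx]'.

'[06qx]'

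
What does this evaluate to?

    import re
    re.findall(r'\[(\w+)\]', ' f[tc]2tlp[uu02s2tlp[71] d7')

Matches: at [2:6] match '[tc]', group 1 = 'tc'; at [20:24] match '[71]', group 1 = '71'.
`findall` collects group 1 from each match (2 total).

['tc', '71']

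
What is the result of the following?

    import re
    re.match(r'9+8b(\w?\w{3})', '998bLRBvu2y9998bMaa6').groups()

('LRBv',)

The match spans [0:8] → '998bLRBv'.
Captured: group 1 = 'LRBv'.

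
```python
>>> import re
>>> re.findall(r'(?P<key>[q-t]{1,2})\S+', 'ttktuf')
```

['tt']

The pattern matches 1 to 2 of a character in [q-t] (captured as 'key'); then one or more of a non-whitespace character.
Walking the string: at [0:6] match 'ttktuf', group 1 = 'tt'.
`findall` collects group 1 from the one match (1 total).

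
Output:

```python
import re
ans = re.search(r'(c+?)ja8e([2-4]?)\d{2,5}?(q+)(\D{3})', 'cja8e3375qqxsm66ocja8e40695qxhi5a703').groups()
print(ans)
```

('c', '3', 'qq', 'xsm')

The match spans [0:14] → 'cja8e3375qqxsm'.
Captured: group 1 = 'c', group 2 = '3', group 3 = 'qq', group 4 = 'xsm'.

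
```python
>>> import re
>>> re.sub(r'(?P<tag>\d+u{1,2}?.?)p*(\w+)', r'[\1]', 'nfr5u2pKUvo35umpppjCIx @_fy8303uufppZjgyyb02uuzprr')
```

'nfr[5u2] @_fy[8303uu]'

Pattern: one or more of a digit, then 1 to 2 of the literal 'u' (lazy), then optionally any character (captured as 'tag'); then zero or more of a literal 'p'; then one or more of a word character (captured).
A `+?`/`*?`/`{m,n}?` starts at its minimum and grows only as far as needed for what follows to match.
Matches: at [3:22] → '5u2pKUvo35umpppjCIx'; at [27:50] → '8303uufppZjgyyb02uuzprr'.
`\1` in the replacement pulls in group 1's text for each match.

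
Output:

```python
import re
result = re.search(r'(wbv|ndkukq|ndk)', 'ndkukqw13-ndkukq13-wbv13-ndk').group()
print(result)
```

ndkukq

Alternation tries branches left to right and keeps the first one that lets the overall match succeed at that position.
`re.search` scans for the first position where the pattern succeeds.
The match spans [0:6] → 'ndkukq'.
Captured: group 1 = 'ndkukq'.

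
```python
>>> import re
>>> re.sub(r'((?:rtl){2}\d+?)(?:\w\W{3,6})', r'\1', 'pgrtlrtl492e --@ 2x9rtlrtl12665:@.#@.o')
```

'pgrtlrtl4922x9rtlrtl1266o'

This matches the literal 'rtl' repeated 2 times, then one or more of a digit (lazy) (captured); then a word character, then 3 to 6 of a non-word character (non-capturing group).
The replacement refers to a captured group, so each match is rewritten using its own captured text.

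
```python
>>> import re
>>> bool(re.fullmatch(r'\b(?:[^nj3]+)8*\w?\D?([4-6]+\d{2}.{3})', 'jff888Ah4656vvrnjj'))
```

False

`re.fullmatch` is like wrapping the pattern in `^…$` (in single-line mode).
Here the string isn't matched end-to-end, so the call returns None, and `bool(None)` is False.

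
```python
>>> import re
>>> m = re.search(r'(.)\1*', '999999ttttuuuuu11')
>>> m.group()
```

The backreference `\1` re-matches whatever the first group consumed, character for character.
`search` walks the string left to right and returns the first match it finds.
The match spans [0:6] → '999999'.
Captured: group 1 = '9'.

'999999'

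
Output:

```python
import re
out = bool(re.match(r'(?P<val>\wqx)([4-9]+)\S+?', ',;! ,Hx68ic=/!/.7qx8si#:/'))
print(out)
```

False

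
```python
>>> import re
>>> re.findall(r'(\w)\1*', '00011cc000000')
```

`\1` is not a pattern — it's the concrete string captured by group 1, re-applied verbatim.
With a single group, `findall` returns only what that group captured — 4 items.

['0', '1', 'c', '0']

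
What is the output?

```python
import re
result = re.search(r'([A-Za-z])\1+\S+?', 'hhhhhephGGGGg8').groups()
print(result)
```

('h',)

`\1` has to match the exact text group 1 already captured.
`re.search` tries every starting position until one works.
The match spans [0:6] → 'hhhhhe'.
Captured: group 1 = 'h'.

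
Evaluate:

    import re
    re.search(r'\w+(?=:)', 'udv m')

None

The `(?=…)`/`(?<=…)` assertion just peeks at neighbouring text; it doesn't advance the match position.
`re.search` tries every starting position until one works.
Here no position works, so the call returns None.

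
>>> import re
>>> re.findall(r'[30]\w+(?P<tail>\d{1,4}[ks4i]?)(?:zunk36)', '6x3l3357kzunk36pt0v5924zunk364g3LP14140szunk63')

['4']

This matches one of [30], then one or more of a word character; then 1 to 4 of a digit, then optionally one of [ks4i] (captured as 'tail'); then the literal 'zun', then the literal 'k36' (non-capturing group).
Scanning left to right: at [2:29] match '3l3357kzunk36pt0v5924zunk36', group 1 = '4'.
With a single group, `findall` returns only what that group captured — 1 item.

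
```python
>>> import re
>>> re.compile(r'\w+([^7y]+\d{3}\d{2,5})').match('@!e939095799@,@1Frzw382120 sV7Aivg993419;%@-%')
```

None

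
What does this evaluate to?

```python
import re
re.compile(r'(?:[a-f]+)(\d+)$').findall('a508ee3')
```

Pattern: one or more of a character in [a-f] (non-capturing group); then one or more of a digit (captured); then anchored at the end.
Matches: at [4:7] match 'ee3', group 1 = '3'.
With a single group, `findall` returns only what that group captured — 1 item.

['3']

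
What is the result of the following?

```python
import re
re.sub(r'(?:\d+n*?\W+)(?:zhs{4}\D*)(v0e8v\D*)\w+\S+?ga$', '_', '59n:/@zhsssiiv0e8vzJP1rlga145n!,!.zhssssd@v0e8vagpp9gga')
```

'59n:/@zhsssiiv0e8vzJP1rlga_'

Pattern: one or more of a digit, then zero or more of a literal 'n' (lazy), then one or more of a non-word character (non-capturing group); then the literal 'zh', then exactly 4 of a literal 's', then zero or more of a non-digit (non-capturing group); then the literal 'v0e', then the literal '8v', then zero or more of a non-digit (captured); then one or more of a word character, then one or more of a non-whitespace character (lazy), then the literal 'ga'; then anchored at the end.
Matches: at [26:55] → '145n!,!.zhssssd@v0e8vagpp9gga'.
`sub` substitutes '_' at each match site.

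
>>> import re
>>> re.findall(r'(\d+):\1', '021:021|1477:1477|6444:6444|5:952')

['021', '1477', '6444']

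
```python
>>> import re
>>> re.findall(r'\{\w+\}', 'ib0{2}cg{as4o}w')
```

Scanning left to right: at [3:6] → '{2}'; at [8:14] → '{as4o}'.
Since nothing is captured, `findall` lists the 2 matched substrings directly.

['{2}', '{as4o}']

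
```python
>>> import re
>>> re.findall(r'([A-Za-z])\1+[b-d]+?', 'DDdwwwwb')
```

The backreference `\1` re-matches whatever the first group consumed, character for character.
With a single group, `findall` returns only what that group captured — 2 items.

['D', 'w']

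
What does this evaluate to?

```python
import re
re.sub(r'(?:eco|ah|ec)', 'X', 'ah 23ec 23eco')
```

'X 23X 23X'

Alternation isn't longest-match — the leftmost alternative that fits at this position is chosen.
`sub` substitutes 'X' at each match site.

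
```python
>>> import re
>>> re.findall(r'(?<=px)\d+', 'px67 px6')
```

The `(?=…)`/`(?<=…)` assertion just peeks at neighbouring text; it doesn't advance the match position.
Matches: at [2:4] → '67'; at [7:8] → '6'.
No capturing groups, so `findall` returns the 2 full match strings.

['67', '6']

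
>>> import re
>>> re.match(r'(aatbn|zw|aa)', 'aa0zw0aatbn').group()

'aa'

`re.match` only tries the pattern at the start of the string.
The match spans [0:2] → 'aa'.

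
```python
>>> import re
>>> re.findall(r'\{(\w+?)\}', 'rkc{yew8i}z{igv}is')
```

['yew8i', 'igv']

Walking the string: at [3:10] match '{yew8i}', group 1 = 'yew8i'; at [11:16] match '{igv}', group 1 = 'igv'.
With a single group, `findall` returns only what that group captured — 2 items.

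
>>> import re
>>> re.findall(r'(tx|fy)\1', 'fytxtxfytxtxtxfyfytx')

['tx', 'tx', 'fy']

`\1` is not a pattern — it's the concrete string captured by group 1, re-applied verbatim.
With a single group, `findall` returns only what that group captured — 3 items.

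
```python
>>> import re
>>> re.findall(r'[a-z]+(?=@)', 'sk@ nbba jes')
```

The `(?=…)`/`(?<=…)` assertion just peeks at neighbouring text; it doesn't advance the match position.
Walking the string: at [0:2] → 'sk'.
No capturing groups, so `findall` returns the 1 full match string.

['sk']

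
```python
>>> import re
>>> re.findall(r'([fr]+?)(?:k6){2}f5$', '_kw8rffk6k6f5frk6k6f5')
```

['fr']

One capturing group, so `findall` returns just the captured substring from the one match — 1 in all.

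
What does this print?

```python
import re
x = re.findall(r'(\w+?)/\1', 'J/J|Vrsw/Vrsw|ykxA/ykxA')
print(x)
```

['J', 'Vrsw', 'ykxA']

A backreference is literal: `\1` must see the identical characters the first group matched.
Walking the string: at [0:3] match 'J/J', group 1 = 'J'; at [4:13] match 'Vrsw/Vrsw', group 1 = 'Vrsw'; at [14:23] match 'ykxA/ykxA', group 1 = 'ykxA'.
With a single group, `findall` returns only what that group captured — 3 items.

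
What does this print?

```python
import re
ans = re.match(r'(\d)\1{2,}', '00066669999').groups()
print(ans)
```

('0',)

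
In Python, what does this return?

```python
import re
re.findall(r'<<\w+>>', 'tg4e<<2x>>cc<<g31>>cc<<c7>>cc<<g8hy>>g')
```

['<<2x>>', '<<g31>>', '<<c7>>', '<<g8hy>>']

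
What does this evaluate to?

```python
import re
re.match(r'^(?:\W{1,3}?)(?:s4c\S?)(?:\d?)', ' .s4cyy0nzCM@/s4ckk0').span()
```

`match` is anchored at position 0; if the pattern doesn't fit there, it returns None.
The match spans [0:6] → ' .s4cy'.

(0, 6)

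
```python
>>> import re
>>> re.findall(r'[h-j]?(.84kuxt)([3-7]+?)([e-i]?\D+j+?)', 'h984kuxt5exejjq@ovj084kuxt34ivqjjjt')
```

[('984kuxt', '5', 'exejjq@ovj'), ('084kuxt', '34', 'ivqjjj')]

The pattern matches optionally a character in [h-j]; then any character, then the literal '84k', then the literal 'uxt' (captured); then one or more of a character in [3-7] (lazy) (captured); then optionally a character in [e-i], then one or more of a non-digit, then one or more of the literal 'j' (lazy) (captured).
Walking the string: at [0:19] match 'h984kuxt5exejjq@ovj', groups = ('984kuxt', '5', 'exejjq@ovj'); at [19:34] match '084kuxt34ivqjjj', groups = ('084kuxt', '34', 'ivqjjj').
3 groups means each result is a tuple of 3 captured strings — 2 here.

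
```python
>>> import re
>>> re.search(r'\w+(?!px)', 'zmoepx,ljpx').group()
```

'zmoepx'

The negative lookahead/lookbehind blocks any match where the forbidden context is present.
The match spans [0:6] → 'zmoepx'.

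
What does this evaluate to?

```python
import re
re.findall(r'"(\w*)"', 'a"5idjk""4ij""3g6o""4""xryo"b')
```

Walking the string: at [1:8] match '"5idjk"', group 1 = '5idjk'; at [8:13] match '"4ij"', group 1 = '4ij'; at [13:19] match '"3g6o"', group 1 = '3g6o'; at [19:22] match '"4"', group 1 = '4'; at [22:28] match '"xryo"', group 1 = 'xryo'.
With a single group, `findall` returns only what that group captured — 5 items.

['5idjk', '4ij', '3g6o', '4', 'xryo']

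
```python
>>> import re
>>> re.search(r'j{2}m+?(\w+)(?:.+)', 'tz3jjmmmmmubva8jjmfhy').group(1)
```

Pattern: exactly 2 of a literal 'j', then one or more of the literal 'm' (lazy); then one or more of a word character (captured); then one or more of any character (non-capturing group).
With the lazy modifier that quantifier settles for the fewest repetitions that let the rest of the pattern succeed (the atoms after it are unaffected and can still be greedy).
Unlike `match`, `search` isn't anchored — it looks for the pattern anywhere in the string.
The match spans [3:21] → 'jjmmmmmubva8jjmfhy'.
Captured: group 1 = 'mmmmubva8jjmfh'.

'mmmmubva8jjmfh'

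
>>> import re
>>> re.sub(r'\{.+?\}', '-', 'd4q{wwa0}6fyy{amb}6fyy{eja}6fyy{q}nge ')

'd4q-6fyy-6fyy-6fyy-nge '

`sub` substitutes '-' at each match site.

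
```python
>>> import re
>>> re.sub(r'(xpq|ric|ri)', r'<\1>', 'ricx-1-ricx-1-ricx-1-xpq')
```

The regex engine tests alternatives in the order written; an earlier branch that matches wins even if a later one would match more.
Matches: at [0:3] → 'ric'; at [7:10] → 'ric'; at [14:17] → 'ric'; at [21:24] → 'xpq'.
Each match is replaced using the text its own group 1 captured.

'<ric>x-1-<ric>x-1-<ric>x-1-<xpq>'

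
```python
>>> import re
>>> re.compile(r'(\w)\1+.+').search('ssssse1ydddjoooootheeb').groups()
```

The match spans [0:22] → 'ssssse1ydddjoooootheeb'.
Captured: group 1 = 's'.

('s',)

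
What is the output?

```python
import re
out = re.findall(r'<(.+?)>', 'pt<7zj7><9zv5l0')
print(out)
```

`findall` collects group 1 from the one match (1 total).

['7zj7']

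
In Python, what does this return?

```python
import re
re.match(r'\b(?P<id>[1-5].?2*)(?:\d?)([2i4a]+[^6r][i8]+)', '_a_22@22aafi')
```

With `match`, the pattern is implicitly anchored at the beginning.
Here the string doesn't start with a match, so the call returns None.

None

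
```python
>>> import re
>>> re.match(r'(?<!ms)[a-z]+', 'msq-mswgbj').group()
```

'msq'

`re.match` only tries the pattern at the start of the string.
The match spans [0:3] → 'msq'.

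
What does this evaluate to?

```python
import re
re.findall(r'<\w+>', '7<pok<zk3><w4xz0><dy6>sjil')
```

['<zk3>', '<w4xz0>', '<dy6>']

With no groups in the pattern, `findall` gives back each whole match — 3 here.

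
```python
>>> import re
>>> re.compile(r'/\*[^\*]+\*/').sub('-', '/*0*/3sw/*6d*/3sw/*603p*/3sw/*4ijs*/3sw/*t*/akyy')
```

'-3sw-3sw-3sw-3sw-akyy'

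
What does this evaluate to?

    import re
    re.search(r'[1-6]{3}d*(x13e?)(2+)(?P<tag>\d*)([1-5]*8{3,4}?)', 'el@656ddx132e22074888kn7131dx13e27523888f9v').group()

The pattern matches exactly 3 of a character in [1-6], then zero or more of the literal 'd'; then the literal 'x13', then optionally a literal 'e' (captured); then one or more of a literal '2' (captured); then zero or more of a digit (captured as 'tag'); then zero or more of a character in [1-5], then 3 to 4 of a literal '8' (lazy) (captured).
The match spans [24:40] → '131dx13e27523888'.

'131dx13e27523888'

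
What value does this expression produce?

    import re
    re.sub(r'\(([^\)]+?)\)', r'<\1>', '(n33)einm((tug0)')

'<n33>einm<(tug0>'

Matches: at [0:5] → '(n33)'; at [9:16] → '((tug0)'.
`\1` in the replacement pulls in group 1's text for each match.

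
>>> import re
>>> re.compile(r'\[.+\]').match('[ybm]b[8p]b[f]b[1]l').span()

With `match`, the pattern is implicitly anchored at the beginning.
The match spans [0:18] → '[ybm]b[8p]b[f]b[1]'.

(0, 18)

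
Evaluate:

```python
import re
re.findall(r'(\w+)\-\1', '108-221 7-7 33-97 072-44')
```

After group 1 captures some text, `\1` only succeeds where that same text appears again.
Walking the string: at [8:11] match '7-7', group 1 = '7'.
With a single group, `findall` returns only what that group captured — 1 item.

['7']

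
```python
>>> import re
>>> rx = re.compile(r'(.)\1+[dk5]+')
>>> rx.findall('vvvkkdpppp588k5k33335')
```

`\1` is not a pattern — it's the concrete string captured by group 1, re-applied verbatim.
Walking the string: at [0:6] match 'vvvkkd', group 1 = 'v'; at [6:11] match 'pppp5', group 1 = 'p'; at [11:16] match '88k5k', group 1 = '8'; at [16:21] match '33335', group 1 = '3'.
With a single group, `findall` returns only what that group captured — 4 items.

['v', 'p', '8', '3']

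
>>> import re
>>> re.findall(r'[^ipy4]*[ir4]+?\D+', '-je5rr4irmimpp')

['-je5rr4irmimpp']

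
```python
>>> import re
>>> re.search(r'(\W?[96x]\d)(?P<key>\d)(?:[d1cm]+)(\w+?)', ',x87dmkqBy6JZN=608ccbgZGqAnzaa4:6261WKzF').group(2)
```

The match spans [0:7] → ',x87dmk'.
Captured: group 1 = ',x8', group 2 = '7', group 3 = 'k'.

'7'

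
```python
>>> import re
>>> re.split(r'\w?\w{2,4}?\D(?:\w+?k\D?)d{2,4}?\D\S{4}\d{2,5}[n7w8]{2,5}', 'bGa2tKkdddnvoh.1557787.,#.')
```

['', '.,#.']

Pattern: optionally a word character, then 2 to 4 of a word character (lazy), then a non-digit; then one or more of a word character (lazy), then a literal 'k', then optionally a non-digit (non-capturing group); then 2 to 4 of a literal 'd' (lazy), then a non-digit; then exactly 4 of a non-whitespace character, then 2 to 5 of a digit; then 2 to 5 of one of [n7w8].
Matches to split on: at [0:22] → 'bGa2tKkdddnvoh.1557787'.
Splitting on the pattern gives 2 pieces.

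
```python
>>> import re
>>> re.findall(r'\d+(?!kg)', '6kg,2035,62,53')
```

['2035', '62', '53']

`(?!…)`/`(?<!…)` only lets a position through if the neighbouring text does NOT match; no characters are consumed.
Walking the string: at [4:8] → '2035'; at [9:11] → '62'; at [12:14] → '53'.
No capturing groups, so `findall` returns the 3 full match strings.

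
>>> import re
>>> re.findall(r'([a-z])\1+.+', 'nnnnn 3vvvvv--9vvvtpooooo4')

['n']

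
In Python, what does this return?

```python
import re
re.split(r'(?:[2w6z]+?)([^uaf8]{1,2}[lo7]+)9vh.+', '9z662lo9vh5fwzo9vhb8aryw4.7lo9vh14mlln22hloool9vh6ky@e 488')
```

['9', '62lo', '']

The pattern matches one or more of one of [2w6z] (lazy) (non-capturing group); then 1 to 2 of any character except [uaf8], then one or more of one of [lo7] (captured); then the literal '9vh', then one or more of any character.
A `+?`/`*?`/`{m,n}?` starts at its minimum and grows only as far as needed for what follows to match.
Matches to split on: at [1:58] → 'z662lo9vh5fwzo9vhb8aryw4.7lo9vh14mlln22hloool9vh6ky@e 488'.
`re.split` interleaves the captured-group text with the surrounding fragments.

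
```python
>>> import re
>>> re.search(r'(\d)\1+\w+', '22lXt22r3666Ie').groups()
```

('2',)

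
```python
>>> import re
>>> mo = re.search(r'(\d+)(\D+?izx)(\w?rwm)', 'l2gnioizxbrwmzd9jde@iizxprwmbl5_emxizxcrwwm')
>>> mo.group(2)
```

'gnioizx'

The match spans [1:13] → '2gnioizxbrwm'.
Captured: group 1 = '2', group 2 = 'gnioizx', group 3 = 'brwm'.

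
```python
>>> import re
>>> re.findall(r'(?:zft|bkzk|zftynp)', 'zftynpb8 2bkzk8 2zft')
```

Alternation isn't longest-match — the leftmost alternative that fits at this position is chosen.
Walking the string: at [0:3] → 'zft'; at [10:14] → 'bkzk'; at [17:20] → 'zft'.
Since nothing is captured, `findall` lists the 3 matched substrings directly.

['zft', 'bkzk', 'zft']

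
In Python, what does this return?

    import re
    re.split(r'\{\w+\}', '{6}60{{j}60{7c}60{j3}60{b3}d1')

Matches to split on: at [0:3] → '{6}'; at [6:9] → '{j}'; at [11:15] → '{7c}'; at [17:21] → '{j3}'; at [23:27] → '{b3}'.
Splitting on the pattern gives 6 pieces.

['', '60{', '60', '60', '60', 'd1']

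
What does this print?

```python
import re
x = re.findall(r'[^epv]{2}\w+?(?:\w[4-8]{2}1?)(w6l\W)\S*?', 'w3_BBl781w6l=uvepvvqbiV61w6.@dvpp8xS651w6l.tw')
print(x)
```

['w6l=', 'w6l.']

Pattern: exactly 2 of any character except [epv], then one or more of a word character (lazy); then a word character, then exactly 2 of a character in [4-8], then optionally the literal '1' (non-capturing group); then the literal 'w6l', then a non-word character (captured); then zero or more of a non-whitespace character (lazy).
Scanning left to right: at [0:13] match 'w3_BBl781w6l=', group 1 = 'w6l='; at [27:43] match '.@dvpp8xS651w6l.', group 1 = 'w6l.'.
`findall` collects group 1 from each match (2 total).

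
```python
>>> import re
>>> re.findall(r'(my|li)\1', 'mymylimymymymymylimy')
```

['my', 'my', 'my']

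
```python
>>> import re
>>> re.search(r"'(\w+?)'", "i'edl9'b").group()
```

`re.search` scans for the first position where the pattern succeeds.
The match spans [1:7] → "'edl9'".
Captured: group 1 = 'edl9'.

"'edl9'"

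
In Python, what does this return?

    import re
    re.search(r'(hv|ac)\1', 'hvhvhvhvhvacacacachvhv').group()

'hvhv'

The backreference `\1` re-matches whatever the first group consumed, character for character.
Unlike `match`, `search` isn't anchored — it looks for the pattern anywhere in the string.
The match spans [0:4] → 'hvhv'.
Captured: group 1 = 'hv'.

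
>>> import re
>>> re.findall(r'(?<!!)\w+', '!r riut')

Because the assertion is negative and zero-width, positions next to the forbidden text are skipped.
No capturing groups, so `findall` returns the 1 full match string.

['riut']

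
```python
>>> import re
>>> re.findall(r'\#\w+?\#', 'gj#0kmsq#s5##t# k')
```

['#0kmsq#', '#t#']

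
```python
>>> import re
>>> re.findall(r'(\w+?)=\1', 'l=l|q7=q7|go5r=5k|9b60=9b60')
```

`\1` is not a pattern — it's the concrete string captured by group 1, re-applied verbatim.
Scanning left to right: at [0:3] match 'l=l', group 1 = 'l'; at [4:9] match 'q7=q7', group 1 = 'q7'; at [18:27] match '9b60=9b60', group 1 = '9b60'.
Because there's exactly one group, `findall` drops the full match and keeps group 1 from each hit.

['l', 'q7', '9b60']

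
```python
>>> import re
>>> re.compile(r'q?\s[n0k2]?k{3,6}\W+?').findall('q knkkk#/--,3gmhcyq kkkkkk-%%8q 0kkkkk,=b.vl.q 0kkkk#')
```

The pattern matches optionally a literal 'q', then whitespace, then optionally one of [n0k2]; then 3 to 6 of the literal 'k', then one or more of a non-word character (lazy).
Since nothing is captured, `findall` lists the 3 matched substrings directly.

['q kkkkkk-', 'q 0kkkkk,', 'q 0kkkk#']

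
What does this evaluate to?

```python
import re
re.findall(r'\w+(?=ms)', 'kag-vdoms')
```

['vdo']

Because the assertion is zero-width, the text it checks is not consumed and won't appear in the result.
Walking the string: at [4:7] → 'vdo'.
No capturing groups, so `findall` returns the 1 full match string.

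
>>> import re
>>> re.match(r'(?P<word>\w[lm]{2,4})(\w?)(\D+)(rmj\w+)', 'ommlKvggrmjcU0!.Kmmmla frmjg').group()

`re.match` won't scan ahead — the pattern has to work from the very first character.
The match spans [0:14] → 'ommlKvggrmjcU0'.

'ommlKvggrmjcU0'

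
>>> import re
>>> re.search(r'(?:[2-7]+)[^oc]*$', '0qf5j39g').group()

This matches one or more of a character in [2-7] (non-capturing group); then zero or more of any character except [oc]; then anchored at the end.
`re.search` tries every starting position until one works.
The match spans [3:8] → '5j39g'.

'5j39g'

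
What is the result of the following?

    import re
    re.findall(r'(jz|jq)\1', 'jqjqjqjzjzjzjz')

`\1` has to match the exact text group 1 already captured.
One capturing group, so `findall` returns just the captured substring from each match — 3 in all.

['jq', 'jz', 'jz']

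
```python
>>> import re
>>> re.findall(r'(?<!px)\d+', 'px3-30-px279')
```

['30', '79']

The negative lookaround is zero-width — it rules out positions where the adjacent text would match, without consuming anything.
Walking the string: at [4:6] → '30'; at [10:12] → '79'.
No capturing groups, so `findall` returns the 2 full match strings.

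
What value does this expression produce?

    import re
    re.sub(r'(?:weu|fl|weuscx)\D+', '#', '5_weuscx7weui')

'5_#7#'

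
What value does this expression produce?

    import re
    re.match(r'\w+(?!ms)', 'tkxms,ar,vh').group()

`(?!…)`/`(?<!…)` only lets a position through if the neighbouring text does NOT match; no characters are consumed.
`match` is anchored at position 0; if the pattern doesn't fit there, it returns None.
The match spans [0:5] → 'tkxms'.

'tkxms'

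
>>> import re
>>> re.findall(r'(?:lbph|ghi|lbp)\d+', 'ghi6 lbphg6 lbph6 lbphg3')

['ghi6', 'lbph6']

With no groups in the pattern, `findall` gives back each whole match — 2 here.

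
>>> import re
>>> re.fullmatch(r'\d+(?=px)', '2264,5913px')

None

The `(?=…)`/`(?<=…)` assertion just peeks at neighbouring text; it doesn't advance the match position.
`re.fullmatch` is like wrapping the pattern in `^…$` (in single-line mode).
Here there's no way to consume every character, so the call returns None.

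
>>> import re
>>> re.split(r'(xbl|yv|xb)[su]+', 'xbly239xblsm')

Because the pattern has a capturing group, `split` also inserts each captured text between the pieces.

['xbly239', 'xbl', 'm']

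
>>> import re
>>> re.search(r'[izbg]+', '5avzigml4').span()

(3, 6)

Pattern: one or more of one of [izbg].
`search` walks the string left to right and returns the first match it finds.
The match spans [3:6] → 'zig'.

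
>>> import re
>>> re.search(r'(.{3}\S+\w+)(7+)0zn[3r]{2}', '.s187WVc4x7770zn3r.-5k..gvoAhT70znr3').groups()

('.s187WVc4x7770zn3r.-5k..gvoAhT', '7')

This matches exactly 3 of any character, then one or more of a non-whitespace character, then one or more of a word character (captured); then one or more of a literal '7' (captured); then the literal '0zn', then exactly 2 of one of [3r].
Unlike `match`, `search` isn't anchored — it looks for the pattern anywhere in the string.
The match spans [0:36] → '.s187WVc4x7770zn3r.-5k..gvoAhT70znr3'.
Captured: group 1 = '.s187WVc4x7770zn3r.-5k..gvoAhT', group 2 = '7'.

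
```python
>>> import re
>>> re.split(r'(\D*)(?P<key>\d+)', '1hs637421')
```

This matches zero or more of a non-digit (captured); then one or more of a digit (captured as 'key').
Matches to split on: at [0:1] → '1'; at [1:9] → 'hs637421'.
The group in the pattern means `split` returns the separators' captures alongside the pieces.

['', '', '1', '', 'hs', '637421', '']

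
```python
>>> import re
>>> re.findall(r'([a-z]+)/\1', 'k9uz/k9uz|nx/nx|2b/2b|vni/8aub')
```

The backreference `\1` re-matches whatever the first group consumed, character for character.
`findall` collects group 1 from the one match (1 total).

['nx']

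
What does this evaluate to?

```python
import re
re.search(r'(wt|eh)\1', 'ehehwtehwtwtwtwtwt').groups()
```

The backreference `\1` re-matches whatever the first group consumed, character for character.
Unlike `match`, `search` isn't anchored — it looks for the pattern anywhere in the string.
The match spans [0:4] → 'eheh'.
Captured: group 1 = 'eh'.

('eh',)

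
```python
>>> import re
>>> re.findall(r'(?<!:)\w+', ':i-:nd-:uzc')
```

['d', 'zc']

`(?!…)`/`(?<!…)` only lets a position through if the neighbouring text does NOT match; no characters are consumed.
Since nothing is captured, `findall` lists the 2 matched substrings directly.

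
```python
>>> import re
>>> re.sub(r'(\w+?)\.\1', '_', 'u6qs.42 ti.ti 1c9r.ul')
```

'u6qs.42 _ 1c9r.ul'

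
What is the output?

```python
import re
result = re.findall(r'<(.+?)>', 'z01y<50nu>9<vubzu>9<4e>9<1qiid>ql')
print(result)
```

['50nu', 'vubzu', '4e', '1qiid']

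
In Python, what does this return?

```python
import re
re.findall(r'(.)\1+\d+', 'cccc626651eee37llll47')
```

['c', 'e', 'l']

A backreference is literal: `\1` must see the identical characters the first group matched.
Because there's exactly one group, `findall` drops the full match and keeps group 1 from each hit.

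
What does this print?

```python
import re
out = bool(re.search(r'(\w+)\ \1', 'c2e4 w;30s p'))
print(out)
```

A backreference is literal: `\1` must see the identical characters the first group matched.
`re.search` scans for the first position where the pattern succeeds.
Here nothing in the string fits, so the call returns None, and `bool(None)` is False.

False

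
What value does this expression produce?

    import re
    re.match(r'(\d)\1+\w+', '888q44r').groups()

The match spans [0:7] → '888q44r'.
Captured: group 1 = '8'.

('8',)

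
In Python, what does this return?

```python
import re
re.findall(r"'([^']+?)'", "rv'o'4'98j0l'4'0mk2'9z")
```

['o', '98j0l', '0mk2']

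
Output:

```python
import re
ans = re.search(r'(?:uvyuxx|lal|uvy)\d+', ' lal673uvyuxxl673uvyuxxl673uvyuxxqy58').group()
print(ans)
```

lal673

`re.search` tries every starting position until one works.
The match spans [1:7] → 'lal673'.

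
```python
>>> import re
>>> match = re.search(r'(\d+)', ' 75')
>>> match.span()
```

The match spans [1:3] → '75'.

(1, 3)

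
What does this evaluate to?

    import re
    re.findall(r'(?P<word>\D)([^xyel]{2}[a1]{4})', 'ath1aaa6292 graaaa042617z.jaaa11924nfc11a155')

[('a', 'th1aaa'), (' ', 'graaaa'), ('z', '.jaaa1'), ('n', 'fc11a1')]

The pattern matches a non-digit (captured as 'word'); then exactly 2 of any character except [xyel], then exactly 4 of one of [a1] (captured).
Scanning left to right: at [0:7] match 'ath1aaa', groups = ('a', 'th1aaa'); at [11:18] match ' graaaa', groups = (' ', 'graaaa'); at [24:31] match 'z.jaaa1', groups = ('z', '.jaaa1'); at [35:42] match 'nfc11a1', groups = ('n', 'fc11a1').
2 groups means each result is a tuple of 2 captured strings — 4 here.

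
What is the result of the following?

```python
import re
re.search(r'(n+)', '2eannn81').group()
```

'nnn'

Pattern: one or more of a literal 'n' (captured).
`search` walks the string left to right and returns the first match it finds.
The match spans [3:6] → 'nnn'.
Captured: group 1 = 'nnn'.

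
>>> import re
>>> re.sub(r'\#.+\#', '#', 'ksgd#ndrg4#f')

'ksgd#f'

Matches: at [4:11] → '#ndrg4#'.
Each match is replaced by '#'.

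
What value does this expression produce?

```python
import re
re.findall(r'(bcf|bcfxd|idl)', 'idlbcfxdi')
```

['idl', 'bcf']

Alternation tries branches left to right and keeps the first one that lets the overall match succeed at that position.
Walking the string: at [0:3] match 'idl', group 1 = 'idl'; at [3:6] match 'bcf', group 1 = 'bcf'.
`findall` collects group 1 from each match (2 total).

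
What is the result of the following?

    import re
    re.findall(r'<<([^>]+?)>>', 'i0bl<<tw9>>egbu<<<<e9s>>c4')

Scanning left to right: at [4:11] match '<<tw9>>', group 1 = 'tw9'; at [15:24] match '<<<<e9s>>', group 1 = '<<e9s'.
`findall` collects group 1 from each match (2 total).

['tw9', '<<e9s']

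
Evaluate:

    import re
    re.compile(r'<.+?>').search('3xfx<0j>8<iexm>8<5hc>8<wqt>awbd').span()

(4, 8)

With the lazy modifier that quantifier settles for the fewest repetitions that let the rest of the pattern succeed (the atoms after it are unaffected and can still be greedy).
`re.search` tries every starting position until one works.
The match spans [4:8] → '<0j>'.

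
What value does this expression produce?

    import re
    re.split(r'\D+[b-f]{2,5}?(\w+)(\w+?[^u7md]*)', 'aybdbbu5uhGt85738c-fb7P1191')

The pattern matches one or more of a non-digit, then 2 to 5 of a character in [b-f] (lazy); then one or more of a word character (captured); then one or more of a word character (lazy), then zero or more of any character except [u7md] (captured).
Matches to split on: at [0:21] → 'aybdbbu5uhGt85738c-fb'.
`re.split` interleaves the captured-group text with the surrounding fragments.

['', 'u5uhGt85738', 'c-fb', '7P1191']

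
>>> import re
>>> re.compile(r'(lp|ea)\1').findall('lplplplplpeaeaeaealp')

['lp', 'lp', 'ea', 'ea']

A backreference is literal: `\1` must see the identical characters the first group matched.
Walking the string: at [0:4] match 'lplp', group 1 = 'lp'; at [4:8] match 'lplp', group 1 = 'lp'; at [10:14] match 'eaea', group 1 = 'ea'; at [14:18] match 'eaea', group 1 = 'ea'.
One capturing group, so `findall` returns just the captured substring from each match — 4 in all.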